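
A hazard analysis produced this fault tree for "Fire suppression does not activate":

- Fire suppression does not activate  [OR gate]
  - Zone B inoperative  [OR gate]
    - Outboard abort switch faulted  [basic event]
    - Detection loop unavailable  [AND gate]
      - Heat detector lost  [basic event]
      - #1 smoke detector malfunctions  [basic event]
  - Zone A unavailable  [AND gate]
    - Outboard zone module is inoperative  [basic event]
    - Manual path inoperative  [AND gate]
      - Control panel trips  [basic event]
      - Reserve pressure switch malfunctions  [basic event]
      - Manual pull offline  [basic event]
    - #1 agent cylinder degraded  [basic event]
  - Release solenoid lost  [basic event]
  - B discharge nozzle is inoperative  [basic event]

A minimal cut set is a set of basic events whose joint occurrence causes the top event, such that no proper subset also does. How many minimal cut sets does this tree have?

5

Detection loop unavailable [AND]: one cut set from each child combined → 1 × 1 = 1 cut set(s).
Zone B inoperative [OR]: union of children's cut sets → 2 cut set(s).
Manual path inoperative [AND]: one cut set from each child combined → 1 × 1 × 1 = 1 cut set(s).
Zone A unavailable [AND]: one cut set from each child combined → 1 × 1 × 1 = 1 cut set(s).
Fire suppression does not activate [OR]: union of children's cut sets → 5 cut set(s).
Minimal cut sets: {Outboard abort switch faulted}; {#1 smoke detector malfunctions, Heat detector lost}; {#1 agent cylinder degraded, Control panel trips, Manual pull offline, Outboard zone module is inoperative, Reserve pressure switch malfunctions}; {Release solenoid lost}; {B discharge nozzle is inoperative}.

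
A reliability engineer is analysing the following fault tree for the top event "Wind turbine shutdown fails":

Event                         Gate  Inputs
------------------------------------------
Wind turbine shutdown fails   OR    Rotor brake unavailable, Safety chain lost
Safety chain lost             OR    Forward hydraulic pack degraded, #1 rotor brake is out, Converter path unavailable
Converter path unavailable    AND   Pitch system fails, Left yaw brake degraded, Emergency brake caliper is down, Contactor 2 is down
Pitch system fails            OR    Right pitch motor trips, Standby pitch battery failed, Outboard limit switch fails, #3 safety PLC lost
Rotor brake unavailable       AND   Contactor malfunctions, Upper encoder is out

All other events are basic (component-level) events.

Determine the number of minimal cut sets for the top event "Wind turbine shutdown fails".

7

Rotor brake unavailable [AND]: one cut set from each child combined → 1 × 1 = 1 cut set(s).
Pitch system fails [OR]: union of children's cut sets → 4 cut set(s).
Converter path unavailable [AND]: one cut set from each child combined → 4 × 1 × 1 × 1 = 4 cut set(s).
Safety chain lost [OR]: union of children's cut sets → 6 cut set(s).
Wind turbine shutdown fails [OR]: union of children's cut sets → 7 cut set(s).
Minimal cut sets: {Contactor malfunctions, Upper encoder is out}; {Forward hydraulic pack degraded}; {#1 rotor brake is out}; {Contactor 2 is down, Emergency brake caliper is down, Left yaw brake degraded, Right pitch motor trips}; {Contactor 2 is down, Emergency brake caliper is down, Left yaw brake degraded, Standby pitch battery failed}; {Contactor 2 is down, Emergency brake caliper is down, Left yaw brake degraded, Outboard limit switch fails}; {#3 safety PLC lost, Contactor 2 is down, Emergency brake caliper is down, Left yaw brake degraded}.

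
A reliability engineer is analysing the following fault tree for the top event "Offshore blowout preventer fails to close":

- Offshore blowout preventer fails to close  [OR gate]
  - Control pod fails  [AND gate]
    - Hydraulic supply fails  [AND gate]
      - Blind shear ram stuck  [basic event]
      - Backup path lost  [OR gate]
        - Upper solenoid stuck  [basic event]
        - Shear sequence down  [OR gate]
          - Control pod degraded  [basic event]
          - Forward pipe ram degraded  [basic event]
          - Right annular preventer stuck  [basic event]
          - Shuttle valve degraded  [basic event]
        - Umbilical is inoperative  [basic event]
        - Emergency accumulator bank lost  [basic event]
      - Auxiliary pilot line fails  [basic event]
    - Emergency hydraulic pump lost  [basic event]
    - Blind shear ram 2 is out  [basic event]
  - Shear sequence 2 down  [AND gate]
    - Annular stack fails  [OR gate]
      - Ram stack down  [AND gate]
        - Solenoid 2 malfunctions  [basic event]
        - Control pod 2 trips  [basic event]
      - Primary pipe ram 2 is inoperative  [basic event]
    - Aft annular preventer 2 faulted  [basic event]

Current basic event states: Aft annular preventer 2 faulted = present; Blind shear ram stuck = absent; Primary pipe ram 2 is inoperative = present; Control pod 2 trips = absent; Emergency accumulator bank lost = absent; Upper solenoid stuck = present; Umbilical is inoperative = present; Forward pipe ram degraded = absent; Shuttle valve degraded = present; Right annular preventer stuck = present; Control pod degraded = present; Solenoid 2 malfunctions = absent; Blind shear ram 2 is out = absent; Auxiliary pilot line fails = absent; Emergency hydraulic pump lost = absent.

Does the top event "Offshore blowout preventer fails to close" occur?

Yes

Shear sequence down [OR]: Control pod degraded=occurs, Forward pipe ram degraded=not, Right annular preventer stuck=occurs, Shuttle valve degraded=occurs → at least one input occurs → occurs.
Backup path lost [OR]: Upper solenoid stuck=occurs, Shear sequence down=occurs, Umbilical is inoperative=occurs, Emergency accumulator bank lost=not → at least one input occurs → occurs.
Hydraulic supply fails [AND]: Blind shear ram stuck=not, Backup path lost=occurs, Auxiliary pilot line fails=not → not all inputs occur → does not occur.
Control pod fails [AND]: Hydraulic supply fails=not, Emergency hydraulic pump lost=not, Blind shear ram 2 is out=not → not all inputs occur → does not occur.
Ram stack down [AND]: Solenoid 2 malfunctions=not, Control pod 2 trips=not → not all inputs occur → does not occur.
Annular stack fails [OR]: Ram stack down=not, Primary pipe ram 2 is inoperative=occurs → at least one input occurs → occurs.
Shear sequence 2 down [AND]: Annular stack fails=occurs, Aft annular preventer 2 faulted=occurs → all inputs occur → occurs.
Offshore blowout preventer fails to close [OR]: Control pod fails=not, Shear sequence 2 down=occurs → at least one input occurs → occurs.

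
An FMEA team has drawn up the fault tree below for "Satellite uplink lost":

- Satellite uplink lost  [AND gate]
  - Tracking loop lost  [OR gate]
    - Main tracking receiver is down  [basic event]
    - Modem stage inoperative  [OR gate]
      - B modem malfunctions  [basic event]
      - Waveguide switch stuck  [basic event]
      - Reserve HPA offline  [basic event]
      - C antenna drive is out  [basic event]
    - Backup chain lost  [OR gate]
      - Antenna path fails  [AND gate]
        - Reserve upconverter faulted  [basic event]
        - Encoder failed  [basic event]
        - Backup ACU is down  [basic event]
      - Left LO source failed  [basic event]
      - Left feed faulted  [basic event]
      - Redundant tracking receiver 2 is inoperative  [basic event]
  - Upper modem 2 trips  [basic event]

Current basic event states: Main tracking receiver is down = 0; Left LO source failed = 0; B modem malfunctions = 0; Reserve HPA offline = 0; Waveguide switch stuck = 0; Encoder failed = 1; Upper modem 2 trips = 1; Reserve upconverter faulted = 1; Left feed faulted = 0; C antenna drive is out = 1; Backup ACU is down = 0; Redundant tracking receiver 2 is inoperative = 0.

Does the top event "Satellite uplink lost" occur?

Modem stage inoperative [OR]: B modem malfunctions=not, Waveguide switch stuck=not, Reserve HPA offline=not, C antenna drive is out=occurs → at least one input occurs → occurs.
Antenna path fails [AND]: Reserve upconverter faulted=occurs, Encoder failed=occurs, Backup ACU is down=not → not all inputs occur → does not occur.
Backup chain lost [OR]: Antenna path fails=not, Left LO source failed=not, Left feed faulted=not, Redundant tracking receiver 2 is inoperative=not → no input occurs → does not occur.
Tracking loop lost [OR]: Main tracking receiver is down=not, Modem stage inoperative=occurs, Backup chain lost=not → at least one input occurs → occurs.
Satellite uplink lost [AND]: Tracking loop lost=occurs, Upper modem 2 trips=occurs → all inputs occur → occurs.

Yes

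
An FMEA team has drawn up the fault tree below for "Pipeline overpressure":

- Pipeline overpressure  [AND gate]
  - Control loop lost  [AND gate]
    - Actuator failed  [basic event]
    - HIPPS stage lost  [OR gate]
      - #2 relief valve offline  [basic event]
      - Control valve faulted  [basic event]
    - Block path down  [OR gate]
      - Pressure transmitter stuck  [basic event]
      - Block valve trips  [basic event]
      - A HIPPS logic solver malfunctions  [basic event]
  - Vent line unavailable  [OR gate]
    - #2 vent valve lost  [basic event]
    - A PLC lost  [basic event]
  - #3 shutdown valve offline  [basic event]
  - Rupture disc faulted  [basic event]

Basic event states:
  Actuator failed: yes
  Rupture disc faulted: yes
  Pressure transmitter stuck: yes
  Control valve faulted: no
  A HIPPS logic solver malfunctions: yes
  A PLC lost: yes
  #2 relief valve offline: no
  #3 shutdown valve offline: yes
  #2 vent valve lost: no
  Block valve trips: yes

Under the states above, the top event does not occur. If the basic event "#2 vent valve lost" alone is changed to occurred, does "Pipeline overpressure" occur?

No

Counterfactual: set "#2 vent valve lost" to occurred.
HIPPS stage lost [OR]: #2 relief valve offline=not, Control valve faulted=not → no input occurs → does not occur.
Block path down [OR]: Pressure transmitter stuck=occurs, Block valve trips=occurs, A HIPPS logic solver malfunctions=occurs → at least one input occurs → occurs.
Control loop lost [AND]: Actuator failed=occurs, HIPPS stage lost=not, Block path down=occurs → not all inputs occur → does not occur.
Vent line unavailable [OR]: #2 vent valve lost=occurs, A PLC lost=occurs → at least one input occurs → occurs.
Pipeline overpressure [AND]: Control loop lost=not, Vent line unavailable=occurs, #3 shutdown valve offline=occurs, Rupture disc faulted=occurs → not all inputs occur → does not occur.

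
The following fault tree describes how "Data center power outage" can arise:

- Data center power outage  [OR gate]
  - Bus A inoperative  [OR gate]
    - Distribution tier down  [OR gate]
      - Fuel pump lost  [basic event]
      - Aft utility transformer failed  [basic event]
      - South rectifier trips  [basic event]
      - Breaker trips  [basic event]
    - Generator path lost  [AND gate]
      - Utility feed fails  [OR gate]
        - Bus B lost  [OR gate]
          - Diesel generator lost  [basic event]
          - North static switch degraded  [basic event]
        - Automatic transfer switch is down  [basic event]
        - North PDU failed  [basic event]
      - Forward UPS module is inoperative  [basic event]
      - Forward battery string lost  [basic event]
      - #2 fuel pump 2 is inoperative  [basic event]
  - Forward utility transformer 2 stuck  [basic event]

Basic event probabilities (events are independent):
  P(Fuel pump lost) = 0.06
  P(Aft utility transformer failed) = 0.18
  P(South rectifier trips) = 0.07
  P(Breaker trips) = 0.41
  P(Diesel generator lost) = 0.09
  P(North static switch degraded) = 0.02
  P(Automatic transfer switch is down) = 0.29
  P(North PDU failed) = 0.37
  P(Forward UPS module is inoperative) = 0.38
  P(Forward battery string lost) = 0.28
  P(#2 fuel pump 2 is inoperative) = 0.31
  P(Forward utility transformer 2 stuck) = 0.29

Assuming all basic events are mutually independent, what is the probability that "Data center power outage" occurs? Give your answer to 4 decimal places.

0.7057

P(Distribution tier down) [OR] = 1 − (1−0.06) × (1−0.18) × (1−0.07) × (1−0.41) = 0.577062
P(Bus B lost) [OR] = 1 − (1−0.09) × (1−0.02) = 0.108200
P(Utility feed fails) [OR] = 1 − (1−0.108200) × (1−0.29) × (1−0.37) = 0.601098
P(Generator path lost) [AND] = 0.601098 × 0.38 × 0.28 × 0.31 = 0.019827
P(Bus A inoperative) [OR] = 1 − (1−0.577062) × (1−0.019827) = 0.585448
P(Data center power outage) [OR] = 1 − (1−0.585448) × (1−0.29) = 0.705668
Rounded to 4 decimal places: P(Data center power outage) ≈ 0.7057.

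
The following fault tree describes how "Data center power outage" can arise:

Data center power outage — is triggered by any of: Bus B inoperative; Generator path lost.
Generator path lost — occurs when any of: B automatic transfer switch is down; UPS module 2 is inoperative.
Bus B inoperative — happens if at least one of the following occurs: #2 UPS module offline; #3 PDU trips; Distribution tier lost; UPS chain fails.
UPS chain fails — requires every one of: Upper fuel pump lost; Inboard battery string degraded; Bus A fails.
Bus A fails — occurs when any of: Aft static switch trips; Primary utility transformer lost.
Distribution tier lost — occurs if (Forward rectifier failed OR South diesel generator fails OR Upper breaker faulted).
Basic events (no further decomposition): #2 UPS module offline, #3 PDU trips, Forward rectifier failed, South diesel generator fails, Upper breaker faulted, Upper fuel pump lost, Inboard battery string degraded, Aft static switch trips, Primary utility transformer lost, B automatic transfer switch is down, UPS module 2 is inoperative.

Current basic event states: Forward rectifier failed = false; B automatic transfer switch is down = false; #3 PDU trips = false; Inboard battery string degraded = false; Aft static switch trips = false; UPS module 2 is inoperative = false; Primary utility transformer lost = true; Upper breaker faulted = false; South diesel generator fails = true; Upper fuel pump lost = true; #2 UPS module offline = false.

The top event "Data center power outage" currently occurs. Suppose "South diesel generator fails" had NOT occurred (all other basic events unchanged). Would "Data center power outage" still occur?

Counterfactual: set "South diesel generator fails" to not occurred.
Distribution tier lost [OR]: Forward rectifier failed=not, South diesel generator fails=not, Upper breaker faulted=not → no input occurs → does not occur.
Bus A fails [OR]: Aft static switch trips=not, Primary utility transformer lost=occurs → at least one input occurs → occurs.
UPS chain fails [AND]: Upper fuel pump lost=occurs, Inboard battery string degraded=not, Bus A fails=occurs → not all inputs occur → does not occur.
Bus B inoperative [OR]: #2 UPS module offline=not, #3 PDU trips=not, Distribution tier lost=not, UPS chain fails=not → no input occurs → does not occur.
Generator path lost [OR]: B automatic transfer switch is down=not, UPS module 2 is inoperative=not → no input occurs → does not occur.
Data center power outage [OR]: Bus B inoperative=not, Generator path lost=not → no input occurs → does not occur.

No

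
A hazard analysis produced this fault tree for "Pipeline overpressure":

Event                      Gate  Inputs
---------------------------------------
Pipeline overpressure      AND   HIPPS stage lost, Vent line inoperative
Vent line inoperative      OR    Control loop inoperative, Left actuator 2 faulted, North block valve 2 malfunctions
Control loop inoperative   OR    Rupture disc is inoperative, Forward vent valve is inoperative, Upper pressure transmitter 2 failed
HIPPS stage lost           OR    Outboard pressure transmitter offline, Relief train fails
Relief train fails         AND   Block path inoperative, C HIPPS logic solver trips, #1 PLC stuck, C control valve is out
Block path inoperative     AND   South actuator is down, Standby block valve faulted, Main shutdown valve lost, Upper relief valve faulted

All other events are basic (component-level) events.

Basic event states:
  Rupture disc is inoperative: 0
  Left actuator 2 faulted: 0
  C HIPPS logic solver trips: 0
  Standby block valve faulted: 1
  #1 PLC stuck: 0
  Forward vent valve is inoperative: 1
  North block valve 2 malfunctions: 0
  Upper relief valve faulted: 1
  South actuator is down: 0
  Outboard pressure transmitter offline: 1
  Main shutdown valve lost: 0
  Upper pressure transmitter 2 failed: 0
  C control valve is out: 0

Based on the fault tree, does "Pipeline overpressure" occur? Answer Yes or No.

Block path inoperative [AND]: South actuator is down=not, Standby block valve faulted=occurs, Main shutdown valve lost=not, Upper relief valve faulted=occurs → not all inputs occur → does not occur.
Relief train fails [AND]: Block path inoperative=not, C HIPPS logic solver trips=not, #1 PLC stuck=not, C control valve is out=not → not all inputs occur → does not occur.
HIPPS stage lost [OR]: Outboard pressure transmitter offline=occurs, Relief train fails=not → at least one input occurs → occurs.
Control loop inoperative [OR]: Rupture disc is inoperative=not, Forward vent valve is inoperative=occurs, Upper pressure transmitter 2 failed=not → at least one input occurs → occurs.
Vent line inoperative [OR]: Control loop inoperative=occurs, Left actuator 2 faulted=not, North block valve 2 malfunctions=not → at least one input occurs → occurs.
Pipeline overpressure [AND]: HIPPS stage lost=occurs, Vent line inoperative=occurs → all inputs occur → occurs.

Yes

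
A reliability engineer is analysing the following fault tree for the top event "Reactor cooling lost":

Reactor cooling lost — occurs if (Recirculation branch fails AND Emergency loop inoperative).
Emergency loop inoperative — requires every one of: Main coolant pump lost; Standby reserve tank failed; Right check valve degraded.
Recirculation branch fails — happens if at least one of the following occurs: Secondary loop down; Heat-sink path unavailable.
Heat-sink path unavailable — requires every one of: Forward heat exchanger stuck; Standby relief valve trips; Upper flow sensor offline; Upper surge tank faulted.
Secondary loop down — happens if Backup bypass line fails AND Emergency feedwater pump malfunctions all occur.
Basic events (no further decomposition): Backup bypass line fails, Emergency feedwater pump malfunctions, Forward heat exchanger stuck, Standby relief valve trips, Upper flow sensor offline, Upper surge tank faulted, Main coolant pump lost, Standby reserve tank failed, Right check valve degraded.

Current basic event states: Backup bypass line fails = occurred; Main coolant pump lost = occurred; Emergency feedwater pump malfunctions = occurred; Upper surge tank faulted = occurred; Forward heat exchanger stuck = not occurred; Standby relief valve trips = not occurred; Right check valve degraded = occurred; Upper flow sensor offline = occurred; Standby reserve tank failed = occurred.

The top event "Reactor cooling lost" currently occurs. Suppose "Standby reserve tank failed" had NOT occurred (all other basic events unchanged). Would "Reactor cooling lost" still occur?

No

Counterfactual: set "Standby reserve tank failed" to not occurred.
Secondary loop down [AND]: Backup bypass line fails=occurs, Emergency feedwater pump malfunctions=occurs → all inputs occur → occurs.
Heat-sink path unavailable [AND]: Forward heat exchanger stuck=not, Standby relief valve trips=not, Upper flow sensor offline=occurs, Upper surge tank faulted=occurs → not all inputs occur → does not occur.
Recirculation branch fails [OR]: Secondary loop down=occurs, Heat-sink path unavailable=not → at least one input occurs → occurs.
Emergency loop inoperative [AND]: Main coolant pump lost=occurs, Standby reserve tank failed=not, Right check valve degraded=occurs → not all inputs occur → does not occur.
Reactor cooling lost [AND]: Recirculation branch fails=occurs, Emergency loop inoperative=not → not all inputs occur → does not occur.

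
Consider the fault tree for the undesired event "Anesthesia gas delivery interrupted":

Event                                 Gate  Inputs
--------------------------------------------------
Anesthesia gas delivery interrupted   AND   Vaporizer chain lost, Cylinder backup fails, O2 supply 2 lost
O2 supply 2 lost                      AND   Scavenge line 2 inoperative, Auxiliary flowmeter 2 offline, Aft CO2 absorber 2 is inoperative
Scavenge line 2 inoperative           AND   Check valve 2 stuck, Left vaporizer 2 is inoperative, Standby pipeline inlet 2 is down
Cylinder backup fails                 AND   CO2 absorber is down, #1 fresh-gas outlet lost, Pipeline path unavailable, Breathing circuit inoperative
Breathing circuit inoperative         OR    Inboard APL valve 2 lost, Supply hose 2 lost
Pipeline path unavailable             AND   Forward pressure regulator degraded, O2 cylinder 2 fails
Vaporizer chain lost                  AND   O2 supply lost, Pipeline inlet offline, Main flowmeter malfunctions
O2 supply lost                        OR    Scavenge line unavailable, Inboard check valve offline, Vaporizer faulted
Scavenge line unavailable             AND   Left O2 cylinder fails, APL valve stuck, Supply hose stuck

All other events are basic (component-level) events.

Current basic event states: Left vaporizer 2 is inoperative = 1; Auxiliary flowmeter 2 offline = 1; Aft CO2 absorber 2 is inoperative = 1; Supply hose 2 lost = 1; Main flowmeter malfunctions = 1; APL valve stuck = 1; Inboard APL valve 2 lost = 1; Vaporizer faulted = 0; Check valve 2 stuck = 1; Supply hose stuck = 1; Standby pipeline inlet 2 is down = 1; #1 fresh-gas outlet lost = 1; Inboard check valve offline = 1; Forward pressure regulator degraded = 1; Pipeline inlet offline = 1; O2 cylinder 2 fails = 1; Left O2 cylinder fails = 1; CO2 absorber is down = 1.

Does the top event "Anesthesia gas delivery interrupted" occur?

Yes

Scavenge line unavailable [AND]: Left O2 cylinder fails=occurs, APL valve stuck=occurs, Supply hose stuck=occurs → all inputs occur → occurs.
O2 supply lost [OR]: Scavenge line unavailable=occurs, Inboard check valve offline=occurs, Vaporizer faulted=not → at least one input occurs → occurs.
Vaporizer chain lost [AND]: O2 supply lost=occurs, Pipeline inlet offline=occurs, Main flowmeter malfunctions=occurs → all inputs occur → occurs.
Pipeline path unavailable [AND]: Forward pressure regulator degraded=occurs, O2 cylinder 2 fails=occurs → all inputs occur → occurs.
Breathing circuit inoperative [OR]: Inboard APL valve 2 lost=occurs, Supply hose 2 lost=occurs → at least one input occurs → occurs.
Cylinder backup fails [AND]: CO2 absorber is down=occurs, #1 fresh-gas outlet lost=occurs, Pipeline path unavailable=occurs, Breathing circuit inoperative=occurs → all inputs occur → occurs.
Scavenge line 2 inoperative [AND]: Check valve 2 stuck=occurs, Left vaporizer 2 is inoperative=occurs, Standby pipeline inlet 2 is down=occurs → all inputs occur → occurs.
O2 supply 2 lost [AND]: Scavenge line 2 inoperative=occurs, Auxiliary flowmeter 2 offline=occurs, Aft CO2 absorber 2 is inoperative=occurs → all inputs occur → occurs.
Anesthesia gas delivery interrupted [AND]: Vaporizer chain lost=occurs, Cylinder backup fails=occurs, O2 supply 2 lost=occurs → all inputs occur → occurs.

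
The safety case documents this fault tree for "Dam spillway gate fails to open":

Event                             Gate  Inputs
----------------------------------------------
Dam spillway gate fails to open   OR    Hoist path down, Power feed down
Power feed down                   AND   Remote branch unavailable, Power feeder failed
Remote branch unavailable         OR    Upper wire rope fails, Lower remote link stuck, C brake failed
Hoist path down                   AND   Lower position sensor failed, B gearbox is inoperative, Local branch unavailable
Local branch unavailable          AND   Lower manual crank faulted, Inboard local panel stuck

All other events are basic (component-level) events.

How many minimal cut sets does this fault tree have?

4

Local branch unavailable [AND]: one cut set from each child combined → 1 × 1 = 1 cut set(s).
Hoist path down [AND]: one cut set from each child combined → 1 × 1 × 1 = 1 cut set(s).
Remote branch unavailable [OR]: union of children's cut sets → 3 cut set(s).
Power feed down [AND]: one cut set from each child combined → 3 × 1 = 3 cut set(s).
Dam spillway gate fails to open [OR]: union of children's cut sets → 4 cut set(s).
Minimal cut sets: {B gearbox is inoperative, Inboard local panel stuck, Lower manual crank faulted, Lower position sensor failed}; {Power feeder failed, Upper wire rope fails}; {Lower remote link stuck, Power feeder failed}; {C brake failed, Power feeder failed}.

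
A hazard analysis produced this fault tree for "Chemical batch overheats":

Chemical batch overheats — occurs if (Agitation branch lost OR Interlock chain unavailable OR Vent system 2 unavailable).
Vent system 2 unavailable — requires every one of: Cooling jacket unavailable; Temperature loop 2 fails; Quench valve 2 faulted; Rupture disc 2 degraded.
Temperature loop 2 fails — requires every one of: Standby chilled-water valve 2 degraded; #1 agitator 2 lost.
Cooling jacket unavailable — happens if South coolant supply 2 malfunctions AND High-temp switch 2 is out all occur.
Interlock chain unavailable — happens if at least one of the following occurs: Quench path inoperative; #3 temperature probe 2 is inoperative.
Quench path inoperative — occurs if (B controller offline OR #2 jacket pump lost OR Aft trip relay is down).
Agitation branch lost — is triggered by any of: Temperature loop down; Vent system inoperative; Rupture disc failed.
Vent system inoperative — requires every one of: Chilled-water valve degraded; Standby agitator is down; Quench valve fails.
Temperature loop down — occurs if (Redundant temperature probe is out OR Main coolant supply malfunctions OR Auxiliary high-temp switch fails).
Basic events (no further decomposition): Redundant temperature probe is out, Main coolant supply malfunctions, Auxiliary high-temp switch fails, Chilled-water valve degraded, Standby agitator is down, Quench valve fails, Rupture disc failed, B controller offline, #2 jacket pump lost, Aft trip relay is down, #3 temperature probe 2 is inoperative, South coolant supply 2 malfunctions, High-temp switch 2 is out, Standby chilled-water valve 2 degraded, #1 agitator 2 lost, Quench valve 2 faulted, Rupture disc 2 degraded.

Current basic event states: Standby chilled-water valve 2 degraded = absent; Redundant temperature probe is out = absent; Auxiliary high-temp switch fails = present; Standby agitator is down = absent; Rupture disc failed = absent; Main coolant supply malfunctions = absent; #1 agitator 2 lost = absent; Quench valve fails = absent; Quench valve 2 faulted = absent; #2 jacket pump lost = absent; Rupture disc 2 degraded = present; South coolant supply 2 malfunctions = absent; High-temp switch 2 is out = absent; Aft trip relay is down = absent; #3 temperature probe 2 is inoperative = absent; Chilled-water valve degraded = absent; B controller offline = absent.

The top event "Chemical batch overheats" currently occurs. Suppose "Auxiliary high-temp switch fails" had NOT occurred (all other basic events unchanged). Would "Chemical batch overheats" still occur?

No

Counterfactual: set "Auxiliary high-temp switch fails" to not occurred.
Temperature loop down [OR]: Redundant temperature probe is out=not, Main coolant supply malfunctions=not, Auxiliary high-temp switch fails=not → no input occurs → does not occur.
Vent system inoperative [AND]: Chilled-water valve degraded=not, Standby agitator is down=not, Quench valve fails=not → not all inputs occur → does not occur.
Agitation branch lost [OR]: Temperature loop down=not, Vent system inoperative=not, Rupture disc failed=not → no input occurs → does not occur.
Quench path inoperative [OR]: B controller offline=not, #2 jacket pump lost=not, Aft trip relay is down=not → no input occurs → does not occur.
Interlock chain unavailable [OR]: Quench path inoperative=not, #3 temperature probe 2 is inoperative=not → no input occurs → does not occur.
Cooling jacket unavailable [AND]: South coolant supply 2 malfunctions=not, High-temp switch 2 is out=not → not all inputs occur → does not occur.
Temperature loop 2 fails [AND]: Standby chilled-water valve 2 degraded=not, #1 agitator 2 lost=not → not all inputs occur → does not occur.
Vent system 2 unavailable [AND]: Cooling jacket unavailable=not, Temperature loop 2 fails=not, Quench valve 2 faulted=not, Rupture disc 2 degraded=occurs → not all inputs occur → does not occur.
Chemical batch overheats [OR]: Agitation branch lost=not, Interlock chain unavailable=not, Vent system 2 unavailable=not → no input occurs → does not occur.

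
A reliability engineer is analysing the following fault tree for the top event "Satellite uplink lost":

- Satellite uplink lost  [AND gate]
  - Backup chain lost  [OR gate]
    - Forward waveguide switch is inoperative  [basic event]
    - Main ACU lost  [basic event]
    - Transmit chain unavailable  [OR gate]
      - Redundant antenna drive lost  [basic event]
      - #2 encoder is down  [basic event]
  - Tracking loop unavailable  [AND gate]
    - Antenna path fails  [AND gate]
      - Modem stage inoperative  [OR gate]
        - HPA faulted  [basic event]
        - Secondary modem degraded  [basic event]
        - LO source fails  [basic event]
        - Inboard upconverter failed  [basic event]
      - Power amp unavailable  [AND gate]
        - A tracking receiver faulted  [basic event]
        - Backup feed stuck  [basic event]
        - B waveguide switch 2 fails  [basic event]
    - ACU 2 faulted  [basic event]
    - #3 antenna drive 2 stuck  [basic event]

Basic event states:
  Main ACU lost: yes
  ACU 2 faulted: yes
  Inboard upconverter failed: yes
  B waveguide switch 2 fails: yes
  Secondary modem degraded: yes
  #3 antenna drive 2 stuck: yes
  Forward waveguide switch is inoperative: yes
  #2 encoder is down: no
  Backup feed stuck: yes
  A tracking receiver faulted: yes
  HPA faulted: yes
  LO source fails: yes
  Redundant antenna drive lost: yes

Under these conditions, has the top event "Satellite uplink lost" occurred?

Transmit chain unavailable [OR]: Redundant antenna drive lost=occurs, #2 encoder is down=not → at least one input occurs → occurs.
Backup chain lost [OR]: Forward waveguide switch is inoperative=occurs, Main ACU lost=occurs, Transmit chain unavailable=occurs → at least one input occurs → occurs.
Modem stage inoperative [OR]: HPA faulted=occurs, Secondary modem degraded=occurs, LO source fails=occurs, Inboard upconverter failed=occurs → at least one input occurs → occurs.
Power amp unavailable [AND]: A tracking receiver faulted=occurs, Backup feed stuck=occurs, B waveguide switch 2 fails=occurs → all inputs occur → occurs.
Antenna path fails [AND]: Modem stage inoperative=occurs, Power amp unavailable=occurs → all inputs occur → occurs.
Tracking loop unavailable [AND]: Antenna path fails=occurs, ACU 2 faulted=occurs, #3 antenna drive 2 stuck=occurs → all inputs occur → occurs.
Satellite uplink lost [AND]: Backup chain lost=occurs, Tracking loop unavailable=occurs → all inputs occur → occurs.

Yes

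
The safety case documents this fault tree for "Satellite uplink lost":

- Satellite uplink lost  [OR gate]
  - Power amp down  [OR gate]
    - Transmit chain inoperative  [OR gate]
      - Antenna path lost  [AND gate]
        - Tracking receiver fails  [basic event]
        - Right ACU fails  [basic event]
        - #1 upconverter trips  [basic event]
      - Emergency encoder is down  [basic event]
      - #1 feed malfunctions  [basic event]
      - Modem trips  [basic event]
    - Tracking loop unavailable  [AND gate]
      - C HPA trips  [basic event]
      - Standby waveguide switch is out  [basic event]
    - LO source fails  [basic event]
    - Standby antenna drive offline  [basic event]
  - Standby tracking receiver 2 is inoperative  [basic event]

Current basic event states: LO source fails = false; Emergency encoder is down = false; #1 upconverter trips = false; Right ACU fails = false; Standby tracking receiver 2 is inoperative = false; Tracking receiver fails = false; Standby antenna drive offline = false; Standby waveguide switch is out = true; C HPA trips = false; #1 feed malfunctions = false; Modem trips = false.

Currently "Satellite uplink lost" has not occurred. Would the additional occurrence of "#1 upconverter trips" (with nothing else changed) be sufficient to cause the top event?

No

Counterfactual: set "#1 upconverter trips" to occurred.
Antenna path lost [AND]: Tracking receiver fails=not, Right ACU fails=not, #1 upconverter trips=occurs → not all inputs occur → does not occur.
Transmit chain inoperative [OR]: Antenna path lost=not, Emergency encoder is down=not, #1 feed malfunctions=not, Modem trips=not → no input occurs → does not occur.
Tracking loop unavailable [AND]: C HPA trips=not, Standby waveguide switch is out=occurs → not all inputs occur → does not occur.
Power amp down [OR]: Transmit chain inoperative=not, Tracking loop unavailable=not, LO source fails=not, Standby antenna drive offline=not → no input occurs → does not occur.
Satellite uplink lost [OR]: Power amp down=not, Standby tracking receiver 2 is inoperative=not → no input occurs → does not occur.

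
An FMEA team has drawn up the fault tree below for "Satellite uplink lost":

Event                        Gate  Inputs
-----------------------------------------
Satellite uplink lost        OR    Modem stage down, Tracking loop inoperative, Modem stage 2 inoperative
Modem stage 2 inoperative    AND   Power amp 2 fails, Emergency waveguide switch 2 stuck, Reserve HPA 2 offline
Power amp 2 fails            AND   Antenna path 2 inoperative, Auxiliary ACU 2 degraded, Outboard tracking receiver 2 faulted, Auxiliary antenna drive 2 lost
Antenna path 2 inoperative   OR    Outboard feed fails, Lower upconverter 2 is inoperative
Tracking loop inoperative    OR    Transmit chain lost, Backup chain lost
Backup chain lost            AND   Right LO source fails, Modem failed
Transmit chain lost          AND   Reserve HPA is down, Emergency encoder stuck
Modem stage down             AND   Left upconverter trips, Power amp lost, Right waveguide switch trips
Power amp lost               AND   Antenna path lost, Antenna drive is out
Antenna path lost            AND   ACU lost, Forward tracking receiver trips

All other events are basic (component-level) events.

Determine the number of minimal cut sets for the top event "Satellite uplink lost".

5

Antenna path lost [AND]: one cut set from each child combined → 1 × 1 = 1 cut set(s).
Power amp lost [AND]: one cut set from each child combined → 1 × 1 = 1 cut set(s).
Modem stage down [AND]: one cut set from each child combined → 1 × 1 × 1 = 1 cut set(s).
Transmit chain lost [AND]: one cut set from each child combined → 1 × 1 = 1 cut set(s).
Backup chain lost [AND]: one cut set from each child combined → 1 × 1 = 1 cut set(s).
Tracking loop inoperative [OR]: union of children's cut sets → 2 cut set(s).
Antenna path 2 inoperative [OR]: union of children's cut sets → 2 cut set(s).
Power amp 2 fails [AND]: one cut set from each child combined → 2 × 1 × 1 × 1 = 2 cut set(s).
Modem stage 2 inoperative [AND]: one cut set from each child combined → 2 × 1 × 1 = 2 cut set(s).
Satellite uplink lost [OR]: union of children's cut sets → 5 cut set(s).
Minimal cut sets: {ACU lost, Antenna drive is out, Forward tracking receiver trips, Left upconverter trips, Right waveguide switch trips}; {Emergency encoder stuck, Reserve HPA is down}; {Modem failed, Right LO source fails}; {Auxiliary ACU 2 degraded, Auxiliary antenna drive 2 lost, Emergency waveguide switch 2 stuck, Outboard feed fails, Outboard tracking receiver 2 faulted, Reserve HPA 2 offline}; {Auxiliary ACU 2 degraded, Auxiliary antenna drive 2 lost, Emergency waveguide switch 2 stuck, Lower upconverter 2 is inoperative, Outboard tracking receiver 2 faulted, Reserve HPA 2 offline}.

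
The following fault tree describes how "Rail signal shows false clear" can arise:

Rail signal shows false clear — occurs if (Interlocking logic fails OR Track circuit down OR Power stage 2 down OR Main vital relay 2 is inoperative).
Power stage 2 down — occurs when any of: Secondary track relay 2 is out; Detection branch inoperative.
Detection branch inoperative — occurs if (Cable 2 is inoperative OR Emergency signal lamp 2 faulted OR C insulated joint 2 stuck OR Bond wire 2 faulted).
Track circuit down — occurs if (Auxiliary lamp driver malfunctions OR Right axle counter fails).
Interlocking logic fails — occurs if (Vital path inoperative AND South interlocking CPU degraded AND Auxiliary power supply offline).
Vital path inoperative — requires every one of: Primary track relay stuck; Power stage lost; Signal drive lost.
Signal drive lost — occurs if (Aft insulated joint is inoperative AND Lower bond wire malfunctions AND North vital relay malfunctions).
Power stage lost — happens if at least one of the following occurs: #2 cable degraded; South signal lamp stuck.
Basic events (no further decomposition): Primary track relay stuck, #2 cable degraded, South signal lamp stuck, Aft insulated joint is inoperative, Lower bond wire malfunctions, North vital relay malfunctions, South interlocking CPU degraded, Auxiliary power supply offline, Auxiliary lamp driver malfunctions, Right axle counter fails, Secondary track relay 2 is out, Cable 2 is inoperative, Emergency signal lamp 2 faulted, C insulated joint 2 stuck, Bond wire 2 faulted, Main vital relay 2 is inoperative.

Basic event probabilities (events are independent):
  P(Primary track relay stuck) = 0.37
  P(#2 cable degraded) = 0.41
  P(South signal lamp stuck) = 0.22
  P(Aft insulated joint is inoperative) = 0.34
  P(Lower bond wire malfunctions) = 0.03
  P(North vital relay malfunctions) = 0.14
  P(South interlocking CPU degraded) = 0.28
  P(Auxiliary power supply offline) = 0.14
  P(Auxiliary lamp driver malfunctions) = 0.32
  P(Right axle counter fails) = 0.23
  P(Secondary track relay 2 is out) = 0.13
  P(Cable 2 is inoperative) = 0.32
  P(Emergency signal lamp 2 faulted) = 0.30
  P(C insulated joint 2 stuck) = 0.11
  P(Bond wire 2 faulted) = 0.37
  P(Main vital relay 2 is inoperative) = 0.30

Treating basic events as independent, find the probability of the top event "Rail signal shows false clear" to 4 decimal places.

P(Power stage lost) [OR] = 1 − (1−0.41) × (1−0.22) = 0.539800
P(Signal drive lost) [AND] = 0.34 × 0.03 × 0.14 = 0.001428
P(Vital path inoperative) [AND] = 0.37 × 0.539800 × 0.001428 = 0.000285
P(Interlocking logic fails) [AND] = 0.000285 × 0.28 × 0.14 = 0.000011
P(Track circuit down) [OR] = 1 − (1−0.32) × (1−0.23) = 0.476400
P(Detection branch inoperative) [OR] = 1 − (1−0.32) × (1−0.30) × (1−0.11) × (1−0.37) = 0.733107
P(Power stage 2 down) [OR] = 1 − (1−0.13) × (1−0.733107) = 0.767803
P(Rail signal shows false clear) [OR] = 1 − (1−0.000011) × (1−0.476400) × (1−0.767803) × (1−0.30) = 0.914896
Rounded to 4 decimal places: P(Rail signal shows false clear) ≈ 0.9149.

0.9149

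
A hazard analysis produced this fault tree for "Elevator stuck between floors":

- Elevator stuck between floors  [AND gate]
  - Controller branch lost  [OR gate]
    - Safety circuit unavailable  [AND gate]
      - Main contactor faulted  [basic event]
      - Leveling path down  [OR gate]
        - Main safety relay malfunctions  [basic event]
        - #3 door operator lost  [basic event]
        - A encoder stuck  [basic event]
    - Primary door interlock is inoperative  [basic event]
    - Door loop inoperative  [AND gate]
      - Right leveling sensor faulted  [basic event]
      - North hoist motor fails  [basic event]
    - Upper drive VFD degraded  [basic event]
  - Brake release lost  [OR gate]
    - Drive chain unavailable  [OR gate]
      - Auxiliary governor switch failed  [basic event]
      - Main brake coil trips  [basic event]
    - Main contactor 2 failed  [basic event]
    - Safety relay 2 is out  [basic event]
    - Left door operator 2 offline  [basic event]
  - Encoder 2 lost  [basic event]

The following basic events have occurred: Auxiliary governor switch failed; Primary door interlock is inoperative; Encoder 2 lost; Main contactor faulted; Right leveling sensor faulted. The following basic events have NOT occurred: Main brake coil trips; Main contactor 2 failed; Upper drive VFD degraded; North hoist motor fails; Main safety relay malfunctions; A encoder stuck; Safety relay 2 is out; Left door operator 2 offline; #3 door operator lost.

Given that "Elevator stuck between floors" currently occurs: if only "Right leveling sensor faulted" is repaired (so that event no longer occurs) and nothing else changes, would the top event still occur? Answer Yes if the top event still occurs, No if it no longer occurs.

Counterfactual: set "Right leveling sensor faulted" to not occurred.
Leveling path down [OR]: Main safety relay malfunctions=not, #3 door operator lost=not, A encoder stuck=not → no input occurs → does not occur.
Safety circuit unavailable [AND]: Main contactor faulted=occurs, Leveling path down=not → not all inputs occur → does not occur.
Door loop inoperative [AND]: Right leveling sensor faulted=not, North hoist motor fails=not → not all inputs occur → does not occur.
Controller branch lost [OR]: Safety circuit unavailable=not, Primary door interlock is inoperative=occurs, Door loop inoperative=not, Upper drive VFD degraded=not → at least one input occurs → occurs.
Drive chain unavailable [OR]: Auxiliary governor switch failed=occurs, Main brake coil trips=not → at least one input occurs → occurs.
Brake release lost [OR]: Drive chain unavailable=occurs, Main contactor 2 failed=not, Safety relay 2 is out=not, Left door operator 2 offline=not → at least one input occurs → occurs.
Elevator stuck between floors [AND]: Controller branch lost=occurs, Brake release lost=occurs, Encoder 2 lost=occurs → all inputs occur → occurs.

Yes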